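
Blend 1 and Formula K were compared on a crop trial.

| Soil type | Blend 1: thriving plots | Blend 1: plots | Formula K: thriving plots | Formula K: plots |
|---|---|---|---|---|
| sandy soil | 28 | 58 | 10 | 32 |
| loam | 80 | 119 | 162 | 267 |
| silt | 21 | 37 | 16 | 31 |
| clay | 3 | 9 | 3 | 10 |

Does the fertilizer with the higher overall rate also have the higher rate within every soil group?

Sandy soil: Blend 1 28/58 = 48.3%, Formula K 10/32 = 31.2% → Blend 1
Loam: Blend 1 80/119 = 67.2%, Formula K 162/267 = 60.7% → Blend 1
Silt: Blend 1 21/37 = 56.8%, Formula K 16/31 = 51.6% → Blend 1
Clay: Blend 1 3/9 = 33.3%, Formula K 3/10 = 30.0% → Blend 1
Overall: Blend 1 132/223 = 59.2%, Formula K 191/340 = 56.2% → Blend 1
Blend 1 wins overall and in every soil group — no reversal.

Yes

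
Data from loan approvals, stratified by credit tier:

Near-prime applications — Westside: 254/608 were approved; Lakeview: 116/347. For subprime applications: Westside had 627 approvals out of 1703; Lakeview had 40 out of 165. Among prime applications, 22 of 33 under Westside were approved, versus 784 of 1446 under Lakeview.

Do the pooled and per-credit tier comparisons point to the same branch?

No

Near-prime: Westside 254/608 = 41.8%, Lakeview 116/347 = 33.4% → Westside
Subprime: Westside 627/1703 = 36.8%, Lakeview 40/165 = 24.2% → Westside
Prime: Westside 22/33 = 66.7%, Lakeview 784/1446 = 54.2% → Westside
Overall: Westside 903/2344 = 38.5%, Lakeview 940/1958 = 48.0% → Lakeview
Westside wins each credit group but Lakeview wins overall — the comparison reverses. Westside's applications skew toward subprime, which has a lower base rate.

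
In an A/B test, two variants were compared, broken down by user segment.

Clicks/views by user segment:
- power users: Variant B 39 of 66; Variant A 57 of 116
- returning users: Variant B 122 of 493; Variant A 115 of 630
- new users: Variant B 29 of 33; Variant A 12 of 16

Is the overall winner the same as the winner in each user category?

Yes

Power users: Variant B 39/66 = 59.1%, Variant A 57/116 = 49.1% → Variant B
Returning users: Variant B 122/493 = 24.7%, Variant A 115/630 = 18.3% → Variant B
New users: Variant B 29/33 = 87.9%, Variant A 12/16 = 75.0% → Variant B
Overall: Variant B 190/592 = 32.1%, Variant A 184/762 = 24.1% → Variant B
Variant B wins overall and in every user group — no reversal.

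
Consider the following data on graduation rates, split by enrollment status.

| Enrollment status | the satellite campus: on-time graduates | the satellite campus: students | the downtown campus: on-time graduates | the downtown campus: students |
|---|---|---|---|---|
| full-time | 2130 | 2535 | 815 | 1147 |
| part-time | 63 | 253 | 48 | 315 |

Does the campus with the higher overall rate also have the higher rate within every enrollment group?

Full-time: the satellite campus 2130/2535 = 84.0%, the downtown campus 815/1147 = 71.1% → the satellite campus
Part-time: the satellite campus 63/253 = 24.9%, the downtown campus 48/315 = 15.2% → the satellite campus
Overall: the satellite campus 2193/2788 = 78.7%, the downtown campus 863/1462 = 59.0% → the satellite campus
The satellite campus wins overall and in every enrollment group — no reversal.

Yes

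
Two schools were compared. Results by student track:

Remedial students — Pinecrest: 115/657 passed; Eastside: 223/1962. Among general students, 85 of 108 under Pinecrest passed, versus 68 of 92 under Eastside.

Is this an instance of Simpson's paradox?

Remedial: Pinecrest 115/657 = 17.5%, Eastside 223/1962 = 11.4% → Pinecrest
General: Pinecrest 85/108 = 78.7%, Eastside 68/92 = 73.9% → Pinecrest
Overall: Pinecrest 200/765 = 26.1%, Eastside 291/2054 = 14.2% → Pinecrest
Pinecrest wins overall and in every student group — no reversal.

No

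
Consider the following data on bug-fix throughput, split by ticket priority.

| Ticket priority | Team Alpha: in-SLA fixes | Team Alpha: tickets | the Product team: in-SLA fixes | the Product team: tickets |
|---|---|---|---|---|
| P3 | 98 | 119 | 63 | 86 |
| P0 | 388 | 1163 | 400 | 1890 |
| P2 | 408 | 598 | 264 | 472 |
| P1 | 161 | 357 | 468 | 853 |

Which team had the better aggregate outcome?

P3: Team Alpha 98/119 = 82.4%, the Product team 63/86 = 73.3% → Team Alpha
P0: Team Alpha 388/1163 = 33.4%, the Product team 400/1890 = 21.2% → Team Alpha
P2: Team Alpha 408/598 = 68.2%, the Product team 264/472 = 55.9% → Team Alpha
P1: Team Alpha 161/357 = 45.1%, the Product team 468/853 = 54.9% → the Product team
Overall: Team Alpha 1055/2237 = 47.2%, the Product team 1195/3301 = 36.2% → Team Alpha
(Neither sweeps every ticket group, but Team Alpha has the higher pooled rate.)

Team Alpha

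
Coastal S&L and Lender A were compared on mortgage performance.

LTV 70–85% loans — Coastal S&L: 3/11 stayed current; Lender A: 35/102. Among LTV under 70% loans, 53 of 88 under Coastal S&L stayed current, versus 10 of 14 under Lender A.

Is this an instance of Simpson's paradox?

Yes

LTV 70–85%: Coastal S&L 3/11 = 27.3%, Lender A 35/102 = 34.3% → Lender A
LTV under 70%: Coastal S&L 53/88 = 60.2%, Lender A 10/14 = 71.4% → Lender A
Overall: Coastal S&L 56/99 = 56.6%, Lender A 45/116 = 38.8% → Coastal S&L
Lender A wins each loan-to-value group but Coastal S&L wins overall — the comparison reverses. Lender A's loans skew toward LTV 70–85%, which has a lower base rate.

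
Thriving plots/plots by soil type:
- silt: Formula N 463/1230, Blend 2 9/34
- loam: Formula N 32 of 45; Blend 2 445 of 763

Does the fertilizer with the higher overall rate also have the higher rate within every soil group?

Silt: Formula N 463/1230 = 37.6%, Blend 2 9/34 = 26.5% → Formula N
Loam: Formula N 32/45 = 71.1%, Blend 2 445/763 = 58.3% → Formula N
Overall: Formula N 495/1275 = 38.8%, Blend 2 454/797 = 57.0% → Blend 2
Formula N wins each soil group but Blend 2 wins overall — the comparison reverses. Formula N's plots skew toward silt, which has a lower base rate.

No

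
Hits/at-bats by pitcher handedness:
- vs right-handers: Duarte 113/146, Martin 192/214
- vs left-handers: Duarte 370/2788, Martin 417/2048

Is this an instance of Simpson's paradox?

Vs right-handers: Duarte 113/146 = 77.4%, Martin 192/214 = 89.7% → Martin
Vs left-handers: Duarte 370/2788 = 13.3%, Martin 417/2048 = 20.4% → Martin
Overall: Duarte 483/2934 = 16.5%, Martin 609/2262 = 26.9% → Martin
Martin wins overall and in every pitcher group — no reversal.

No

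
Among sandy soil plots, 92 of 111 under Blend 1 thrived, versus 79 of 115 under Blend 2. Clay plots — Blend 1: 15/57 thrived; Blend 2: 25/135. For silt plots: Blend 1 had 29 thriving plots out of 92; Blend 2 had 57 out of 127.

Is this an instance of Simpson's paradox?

Sandy soil: Blend 1 92/111 = 82.9%, Blend 2 79/115 = 68.7% → Blend 1
Clay: Blend 1 15/57 = 26.3%, Blend 2 25/135 = 18.5% → Blend 1
Silt: Blend 1 29/92 = 31.5%, Blend 2 57/127 = 44.9% → Blend 2
Overall: Blend 1 136/260 = 52.3%, Blend 2 161/377 = 42.7% → Blend 1
Neither sweeps: Blend 1 wins 2 of 3 groups, Blend 2 wins 1. Blend 1 wins overall but not every group — no Simpson reversal.

No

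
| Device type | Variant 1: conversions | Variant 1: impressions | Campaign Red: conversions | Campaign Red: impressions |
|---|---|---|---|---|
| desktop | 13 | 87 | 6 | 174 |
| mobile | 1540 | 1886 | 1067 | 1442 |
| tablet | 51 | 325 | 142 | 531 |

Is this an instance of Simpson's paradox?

No

Desktop: Variant 1 13/87 = 14.9%, Campaign Red 6/174 = 3.4% → Variant 1
Mobile: Variant 1 1540/1886 = 81.7%, Campaign Red 1067/1442 = 74.0% → Variant 1
Tablet: Variant 1 51/325 = 15.7%, Campaign Red 142/531 = 26.7% → Campaign Red
Overall: Variant 1 1604/2298 = 69.8%, Campaign Red 1215/2147 = 56.6% → Variant 1
Neither sweeps: Variant 1 wins 2 of 3 groups, Campaign Red wins 1. Variant 1 wins overall but not every group — no Simpson reversal.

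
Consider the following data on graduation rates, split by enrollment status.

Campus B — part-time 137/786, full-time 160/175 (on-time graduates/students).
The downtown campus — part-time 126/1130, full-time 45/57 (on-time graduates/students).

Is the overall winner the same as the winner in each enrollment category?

Part-time: Campus B 137/786 = 17.4%, the downtown campus 126/1130 = 11.2% → Campus B
Full-time: Campus B 160/175 = 91.4%, the downtown campus 45/57 = 78.9% → Campus B
Overall: Campus B 297/961 = 30.9%, the downtown campus 171/1187 = 14.4% → Campus B
Campus B wins overall and in every enrollment group — no reversal.

Yes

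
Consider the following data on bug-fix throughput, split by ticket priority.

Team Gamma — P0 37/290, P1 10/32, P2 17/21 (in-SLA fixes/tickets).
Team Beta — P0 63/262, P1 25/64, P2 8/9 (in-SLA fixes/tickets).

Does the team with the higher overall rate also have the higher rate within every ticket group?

P0: Team Gamma 37/290 = 12.8%, Team Beta 63/262 = 24.0% → Team Beta
P1: Team Gamma 10/32 = 31.2%, Team Beta 25/64 = 39.1% → Team Beta
P2: Team Gamma 17/21 = 81.0%, Team Beta 8/9 = 88.9% → Team Beta
Overall: Team Gamma 64/343 = 18.7%, Team Beta 96/335 = 28.7% → Team Beta
Team Beta wins overall and in every ticket group — no reversal.

Yes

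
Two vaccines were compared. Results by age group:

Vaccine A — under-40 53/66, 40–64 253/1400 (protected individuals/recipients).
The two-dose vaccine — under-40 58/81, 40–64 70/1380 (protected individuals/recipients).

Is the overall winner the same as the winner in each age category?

Under-40: Vaccine A 53/66 = 80.3%, the two-dose vaccine 58/81 = 71.6% → Vaccine A
40–64: Vaccine A 253/1400 = 18.1%, the two-dose vaccine 70/1380 = 5.1% → Vaccine A
Overall: Vaccine A 306/1466 = 20.9%, the two-dose vaccine 128/1461 = 8.8% → Vaccine A
Vaccine A wins overall and in every age group — no reversal.

Yes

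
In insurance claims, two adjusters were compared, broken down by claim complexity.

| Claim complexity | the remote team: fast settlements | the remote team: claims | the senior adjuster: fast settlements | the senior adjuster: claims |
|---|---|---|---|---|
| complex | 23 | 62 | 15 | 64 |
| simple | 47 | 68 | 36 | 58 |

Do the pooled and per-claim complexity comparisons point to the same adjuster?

Yes

Complex: the remote team 23/62 = 37.1%, the senior adjuster 15/64 = 23.4% → the remote team
Simple: the remote team 47/68 = 69.1%, the senior adjuster 36/58 = 62.1% → the remote team
Overall: the remote team 70/130 = 53.8%, the senior adjuster 51/122 = 41.8% → the remote team
The remote team wins overall and in every claim group — no reversal.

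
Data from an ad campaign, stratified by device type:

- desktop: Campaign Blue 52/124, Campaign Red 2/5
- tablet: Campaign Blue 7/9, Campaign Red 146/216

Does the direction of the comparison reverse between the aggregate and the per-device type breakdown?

Desktop: Campaign Blue 52/124 = 41.9%, Campaign Red 2/5 = 40.0% → Campaign Blue
Tablet: Campaign Blue 7/9 = 77.8%, Campaign Red 146/216 = 67.6% → Campaign Blue
Overall: Campaign Blue 59/133 = 44.4%, Campaign Red 148/221 = 67.0% → Campaign Red
Campaign Blue wins each device group but Campaign Red wins overall — the comparison reverses. Campaign Blue's impressions skew toward desktop, which has a lower base rate.

Yes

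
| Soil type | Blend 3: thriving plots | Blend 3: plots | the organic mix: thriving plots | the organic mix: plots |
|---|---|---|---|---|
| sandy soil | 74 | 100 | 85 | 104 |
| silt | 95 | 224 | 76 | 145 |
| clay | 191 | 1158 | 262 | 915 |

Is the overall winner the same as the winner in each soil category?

Sandy soil: Blend 3 74/100 = 74.0%, the organic mix 85/104 = 81.7% → the organic mix
Silt: Blend 3 95/224 = 42.4%, the organic mix 76/145 = 52.4% → the organic mix
Clay: Blend 3 191/1158 = 16.5%, the organic mix 262/915 = 28.6% → the organic mix
Overall: Blend 3 360/1482 = 24.3%, the organic mix 423/1164 = 36.3% → the organic mix
The organic mix wins overall and in every soil group — no reversal.

Yes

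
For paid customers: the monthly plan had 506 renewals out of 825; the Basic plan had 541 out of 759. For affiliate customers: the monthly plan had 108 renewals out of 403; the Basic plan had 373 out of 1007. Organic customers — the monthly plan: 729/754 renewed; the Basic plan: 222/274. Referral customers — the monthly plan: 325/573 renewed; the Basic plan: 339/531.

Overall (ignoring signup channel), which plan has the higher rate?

Paid: the monthly plan 506/825 = 61.3%, the Basic plan 541/759 = 71.3% → the Basic plan
Affiliate: the monthly plan 108/403 = 26.8%, the Basic plan 373/1007 = 37.0% → the Basic plan
Organic: the monthly plan 729/754 = 96.7%, the Basic plan 222/274 = 81.0% → the monthly plan
Referral: the monthly plan 325/573 = 56.7%, the Basic plan 339/531 = 63.8% → the Basic plan
Overall: the monthly plan 1668/2555 = 65.3%, the Basic plan 1475/2571 = 57.4% → the monthly plan
(Neither sweeps every signup group, but the monthly plan has the higher pooled rate.)

the monthly plan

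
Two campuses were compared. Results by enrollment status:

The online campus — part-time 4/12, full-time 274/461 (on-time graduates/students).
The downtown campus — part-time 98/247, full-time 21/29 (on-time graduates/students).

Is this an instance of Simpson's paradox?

Part-time: the online campus 4/12 = 33.3%, the downtown campus 98/247 = 39.7% → the downtown campus
Full-time: the online campus 274/461 = 59.4%, the downtown campus 21/29 = 72.4% → the downtown campus
Overall: the online campus 278/473 = 58.8%, the downtown campus 119/276 = 43.1% → the online campus
The downtown campus wins each enrollment group but the online campus wins overall — the comparison reverses. The downtown campus's students skew toward part-time, which has a lower base rate.

Yes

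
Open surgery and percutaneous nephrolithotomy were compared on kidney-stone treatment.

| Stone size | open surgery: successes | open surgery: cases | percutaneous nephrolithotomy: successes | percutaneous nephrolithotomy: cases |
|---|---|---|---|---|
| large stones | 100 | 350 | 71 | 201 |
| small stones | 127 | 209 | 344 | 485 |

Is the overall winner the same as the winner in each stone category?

Yes

Large stones: open surgery 100/350 = 28.6%, percutaneous nephrolithotomy 71/201 = 35.3% → percutaneous nephrolithotomy
Small stones: open surgery 127/209 = 60.8%, percutaneous nephrolithotomy 344/485 = 70.9% → percutaneous nephrolithotomy
Overall: open surgery 227/559 = 40.6%, percutaneous nephrolithotomy 415/686 = 60.5% → percutaneous nephrolithotomy
Percutaneous nephrolithotomy wins overall and in every stone group — no reversal.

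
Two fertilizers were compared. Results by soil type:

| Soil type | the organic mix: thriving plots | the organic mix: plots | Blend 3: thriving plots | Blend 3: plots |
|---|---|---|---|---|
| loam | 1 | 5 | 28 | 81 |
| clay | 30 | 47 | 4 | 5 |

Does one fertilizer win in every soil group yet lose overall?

Loam: the organic mix 1/5 = 20.0%, Blend 3 28/81 = 34.6% → Blend 3
Clay: the organic mix 30/47 = 63.8%, Blend 3 4/5 = 80.0% → Blend 3
Overall: the organic mix 31/52 = 59.6%, Blend 3 32/86 = 37.2% → the organic mix
Blend 3 wins each soil group but the organic mix wins overall — the comparison reverses. Blend 3's plots skew toward loam, which has a lower base rate.

Yes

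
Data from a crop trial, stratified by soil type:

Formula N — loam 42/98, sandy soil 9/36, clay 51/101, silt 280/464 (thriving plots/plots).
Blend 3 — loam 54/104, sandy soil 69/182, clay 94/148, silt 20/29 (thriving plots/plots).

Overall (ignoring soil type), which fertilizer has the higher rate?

Loam: Formula N 42/98 = 42.9%, Blend 3 54/104 = 51.9% → Blend 3
Sandy soil: Formula N 9/36 = 25.0%, Blend 3 69/182 = 37.9% → Blend 3
Clay: Formula N 51/101 = 50.5%, Blend 3 94/148 = 63.5% → Blend 3
Silt: Formula N 280/464 = 60.3%, Blend 3 20/29 = 69.0% → Blend 3
Overall: Formula N 382/699 = 54.6%, Blend 3 237/463 = 51.2% → Formula N
(Blend 3 wins every soil group but Formula N wins overall — Blend 3's plots skew toward the low-rate sandy soil group.)

Formula N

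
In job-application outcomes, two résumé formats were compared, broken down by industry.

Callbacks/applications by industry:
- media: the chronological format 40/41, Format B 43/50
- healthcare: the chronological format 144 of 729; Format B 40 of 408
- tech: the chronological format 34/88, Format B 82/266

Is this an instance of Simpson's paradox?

No

Media: the chronological format 40/41 = 97.6%, Format B 43/50 = 86.0% → the chronological format
Healthcare: the chronological format 144/729 = 19.8%, Format B 40/408 = 9.8% → the chronological format
Tech: the chronological format 34/88 = 38.6%, Format B 82/266 = 30.8% → the chronological format
Overall: the chronological format 218/858 = 25.4%, Format B 165/724 = 22.8% → the chronological format
The chronological format wins overall and in every industry group — no reversal.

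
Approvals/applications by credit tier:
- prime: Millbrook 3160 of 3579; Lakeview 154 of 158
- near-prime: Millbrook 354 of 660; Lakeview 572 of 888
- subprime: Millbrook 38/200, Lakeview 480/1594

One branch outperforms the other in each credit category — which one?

Lakeview

Prime: Millbrook 3160/3579 = 88.3%, Lakeview 154/158 = 97.5% → Lakeview
Near-prime: Millbrook 354/660 = 53.6%, Lakeview 572/888 = 64.4% → Lakeview
Subprime: Millbrook 38/200 = 19.0%, Lakeview 480/1594 = 30.1% → Lakeview
Lakeview has the higher rate in all 3 groups.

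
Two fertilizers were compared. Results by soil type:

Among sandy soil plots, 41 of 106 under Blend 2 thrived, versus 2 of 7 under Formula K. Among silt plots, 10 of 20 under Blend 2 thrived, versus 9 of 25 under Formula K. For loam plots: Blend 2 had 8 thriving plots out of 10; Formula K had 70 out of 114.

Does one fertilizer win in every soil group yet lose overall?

Sandy soil: Blend 2 41/106 = 38.7%, Formula K 2/7 = 28.6% → Blend 2
Silt: Blend 2 10/20 = 50.0%, Formula K 9/25 = 36.0% → Blend 2
Loam: Blend 2 8/10 = 80.0%, Formula K 70/114 = 61.4% → Blend 2
Overall: Blend 2 59/136 = 43.4%, Formula K 81/146 = 55.5% → Formula K
Blend 2 wins each soil group but Formula K wins overall — the comparison reverses. Blend 2's plots skew toward sandy soil, which has a lower base rate.

Yes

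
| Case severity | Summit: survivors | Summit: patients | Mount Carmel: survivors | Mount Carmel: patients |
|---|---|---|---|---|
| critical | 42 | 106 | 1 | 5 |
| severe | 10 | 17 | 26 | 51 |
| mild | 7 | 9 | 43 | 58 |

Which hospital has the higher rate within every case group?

Critical: Summit 42/106 = 39.6%, Mount Carmel 1/5 = 20.0% → Summit
Severe: Summit 10/17 = 58.8%, Mount Carmel 26/51 = 51.0% → Summit
Mild: Summit 7/9 = 77.8%, Mount Carmel 43/58 = 74.1% → Summit
Summit has the higher rate in all 3 groups.

Summit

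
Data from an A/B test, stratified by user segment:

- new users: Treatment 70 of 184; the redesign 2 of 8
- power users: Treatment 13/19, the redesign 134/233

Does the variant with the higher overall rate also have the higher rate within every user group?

New users: Treatment 70/184 = 38.0%, the redesign 2/8 = 25.0% → Treatment
Power users: Treatment 13/19 = 68.4%, the redesign 134/233 = 57.5% → Treatment
Overall: Treatment 83/203 = 40.9%, the redesign 136/241 = 56.4% → the redesign
Treatment wins each user group but the redesign wins overall — the comparison reverses. Treatment's views skew toward new users, which has a lower base rate.

No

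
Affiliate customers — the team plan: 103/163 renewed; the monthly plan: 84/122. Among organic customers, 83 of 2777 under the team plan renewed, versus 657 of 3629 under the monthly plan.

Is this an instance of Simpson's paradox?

No

Affiliate: the team plan 103/163 = 63.2%, the monthly plan 84/122 = 68.9% → the monthly plan
Organic: the team plan 83/2777 = 3.0%, the monthly plan 657/3629 = 18.1% → the monthly plan
Overall: the team plan 186/2940 = 6.3%, the monthly plan 741/3751 = 19.8% → the monthly plan
The monthly plan wins overall and in every signup group — no reversal.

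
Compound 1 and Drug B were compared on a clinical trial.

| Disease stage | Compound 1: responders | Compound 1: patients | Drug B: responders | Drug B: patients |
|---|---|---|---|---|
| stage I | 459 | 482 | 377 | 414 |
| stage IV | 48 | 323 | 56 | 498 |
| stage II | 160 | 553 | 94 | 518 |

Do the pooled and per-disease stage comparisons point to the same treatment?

Stage I: Compound 1 459/482 = 95.2%, Drug B 377/414 = 91.1% → Compound 1
Stage IV: Compound 1 48/323 = 14.9%, Drug B 56/498 = 11.2% → Compound 1
Stage II: Compound 1 160/553 = 28.9%, Drug B 94/518 = 18.1% → Compound 1
Overall: Compound 1 667/1358 = 49.1%, Drug B 527/1430 = 36.9% → Compound 1
Compound 1 wins overall and in every disease group — no reversal.

Yes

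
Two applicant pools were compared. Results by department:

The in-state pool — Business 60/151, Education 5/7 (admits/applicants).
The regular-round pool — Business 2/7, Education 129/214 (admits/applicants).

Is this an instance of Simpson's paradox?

Business: the in-state pool 60/151 = 39.7%, the regular-round pool 2/7 = 28.6% → the in-state pool
Education: the in-state pool 5/7 = 71.4%, the regular-round pool 129/214 = 60.3% → the in-state pool
Overall: the in-state pool 65/158 = 41.1%, the regular-round pool 131/221 = 59.3% → the regular-round pool
The in-state pool wins each department group but the regular-round pool wins overall — the comparison reverses. The in-state pool's applicants skew toward Business, which has a lower base rate.

Yes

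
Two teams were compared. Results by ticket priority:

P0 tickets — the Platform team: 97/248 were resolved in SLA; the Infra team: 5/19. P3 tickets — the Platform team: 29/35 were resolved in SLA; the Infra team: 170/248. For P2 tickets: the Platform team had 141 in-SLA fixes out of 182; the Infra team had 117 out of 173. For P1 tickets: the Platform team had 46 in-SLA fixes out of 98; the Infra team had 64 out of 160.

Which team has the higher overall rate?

P0: the Platform team 97/248 = 39.1%, the Infra team 5/19 = 26.3% → the Platform team
P3: the Platform team 29/35 = 82.9%, the Infra team 170/248 = 68.5% → the Platform team
P2: the Platform team 141/182 = 77.5%, the Infra team 117/173 = 67.6% → the Platform team
P1: the Platform team 46/98 = 46.9%, the Infra team 64/160 = 40.0% → the Platform team
Overall: the Platform team 313/563 = 55.6%, the Infra team 356/600 = 59.3% → the Infra team
(The Platform team wins every ticket group but the Infra team wins overall — the Platform team's tickets skew toward the low-rate P0 group.)

the Infra team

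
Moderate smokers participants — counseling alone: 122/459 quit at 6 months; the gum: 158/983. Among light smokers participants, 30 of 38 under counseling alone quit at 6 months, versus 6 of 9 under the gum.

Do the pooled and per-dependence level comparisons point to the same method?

Yes

Moderate smokers: counseling alone 122/459 = 26.6%, the gum 158/983 = 16.1% → counseling alone
Light smokers: counseling alone 30/38 = 78.9%, the gum 6/9 = 66.7% → counseling alone
Overall: counseling alone 152/497 = 30.6%, the gum 164/992 = 16.5% → counseling alone
Counseling alone wins overall and in every dependence group — no reversal.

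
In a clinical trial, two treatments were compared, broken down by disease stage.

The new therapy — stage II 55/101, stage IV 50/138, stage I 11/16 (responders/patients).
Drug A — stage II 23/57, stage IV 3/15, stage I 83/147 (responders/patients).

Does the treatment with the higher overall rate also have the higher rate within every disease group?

Stage II: the new therapy 55/101 = 54.5%, Drug A 23/57 = 40.4% → the new therapy
Stage IV: the new therapy 50/138 = 36.2%, Drug A 3/15 = 20.0% → the new therapy
Stage I: the new therapy 11/16 = 68.8%, Drug A 83/147 = 56.5% → the new therapy
Overall: the new therapy 116/255 = 45.5%, Drug A 109/219 = 49.8% → Drug A
The new therapy wins each disease group but Drug A wins overall — the comparison reverses. The new therapy's patients skew toward stage IV, which has a lower base rate.

No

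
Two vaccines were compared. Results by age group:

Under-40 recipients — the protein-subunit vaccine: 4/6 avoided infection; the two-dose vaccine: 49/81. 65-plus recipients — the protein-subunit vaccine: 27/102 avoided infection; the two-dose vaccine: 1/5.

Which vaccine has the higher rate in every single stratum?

the protein-subunit vaccine

Under-40: the protein-subunit vaccine 4/6 = 66.7%, the two-dose vaccine 49/81 = 60.5% → the protein-subunit vaccine
65-plus: the protein-subunit vaccine 27/102 = 26.5%, the two-dose vaccine 1/5 = 20.0% → the protein-subunit vaccine
The protein-subunit vaccine has the higher rate in both groups.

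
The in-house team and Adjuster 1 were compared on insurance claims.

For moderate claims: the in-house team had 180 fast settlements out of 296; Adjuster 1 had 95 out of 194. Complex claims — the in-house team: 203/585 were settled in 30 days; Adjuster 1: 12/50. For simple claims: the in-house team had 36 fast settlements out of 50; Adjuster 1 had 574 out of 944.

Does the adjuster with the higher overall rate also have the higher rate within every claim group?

No

Moderate: the in-house team 180/296 = 60.8%, Adjuster 1 95/194 = 49.0% → the in-house team
Complex: the in-house team 203/585 = 34.7%, Adjuster 1 12/50 = 24.0% → the in-house team
Simple: the in-house team 36/50 = 72.0%, Adjuster 1 574/944 = 60.8% → the in-house team
Overall: the in-house team 419/931 = 45.0%, Adjuster 1 681/1188 = 57.3% → Adjuster 1
The in-house team wins each claim group but Adjuster 1 wins overall — the comparison reverses. The in-house team's claims skew toward complex, which has a lower base rate.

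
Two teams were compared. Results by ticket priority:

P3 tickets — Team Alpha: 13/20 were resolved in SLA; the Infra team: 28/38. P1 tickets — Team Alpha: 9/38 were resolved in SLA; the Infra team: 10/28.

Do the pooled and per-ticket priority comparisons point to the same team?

Yes

P3: Team Alpha 13/20 = 65.0%, the Infra team 28/38 = 73.7% → the Infra team
P1: Team Alpha 9/38 = 23.7%, the Infra team 10/28 = 35.7% → the Infra team
Overall: Team Alpha 22/58 = 37.9%, the Infra team 38/66 = 57.6% → the Infra team
The Infra team wins overall and in every ticket group — no reversal.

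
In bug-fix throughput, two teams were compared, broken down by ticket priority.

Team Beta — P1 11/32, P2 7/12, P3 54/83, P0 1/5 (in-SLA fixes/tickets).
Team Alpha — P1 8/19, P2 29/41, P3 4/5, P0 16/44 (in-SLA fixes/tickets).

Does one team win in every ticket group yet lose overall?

P1: Team Beta 11/32 = 34.4%, Team Alpha 8/19 = 42.1% → Team Alpha
P2: Team Beta 7/12 = 58.3%, Team Alpha 29/41 = 70.7% → Team Alpha
P3: Team Beta 54/83 = 65.1%, Team Alpha 4/5 = 80.0% → Team Alpha
P0: Team Beta 1/5 = 20.0%, Team Alpha 16/44 = 36.4% → Team Alpha
Overall: Team Beta 73/132 = 55.3%, Team Alpha 57/109 = 52.3% → Team Beta
Team Alpha wins each ticket group but Team Beta wins overall — the comparison reverses. Team Alpha's tickets skew toward P0, which has a lower base rate.

Yes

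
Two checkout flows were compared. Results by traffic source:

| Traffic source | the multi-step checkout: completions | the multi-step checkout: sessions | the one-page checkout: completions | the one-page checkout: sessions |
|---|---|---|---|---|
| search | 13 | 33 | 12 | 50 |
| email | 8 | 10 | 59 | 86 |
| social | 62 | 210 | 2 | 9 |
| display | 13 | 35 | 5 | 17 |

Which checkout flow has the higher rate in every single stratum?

the multi-step checkout

Search: the multi-step checkout 13/33 = 39.4%, the one-page checkout 12/50 = 24.0% → the multi-step checkout
Email: the multi-step checkout 8/10 = 80.0%, the one-page checkout 59/86 = 68.6% → the multi-step checkout
Social: the multi-step checkout 62/210 = 29.5%, the one-page checkout 2/9 = 22.2% → the multi-step checkout
Display: the multi-step checkout 13/35 = 37.1%, the one-page checkout 5/17 = 29.4% → the multi-step checkout
The multi-step checkout has the higher rate in all 4 groups.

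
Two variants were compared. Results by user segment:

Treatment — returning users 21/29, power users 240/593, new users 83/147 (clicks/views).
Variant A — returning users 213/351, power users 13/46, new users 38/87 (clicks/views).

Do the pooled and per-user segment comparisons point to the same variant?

No

Returning users: Treatment 21/29 = 72.4%, Variant A 213/351 = 60.7% → Treatment
Power users: Treatment 240/593 = 40.5%, Variant A 13/46 = 28.3% → Treatment
New users: Treatment 83/147 = 56.5%, Variant A 38/87 = 43.7% → Treatment
Overall: Treatment 344/769 = 44.7%, Variant A 264/484 = 54.5% → Variant A
Treatment wins each user group but Variant A wins overall — the comparison reverses. Treatment's views skew toward power users, which has a lower base rate.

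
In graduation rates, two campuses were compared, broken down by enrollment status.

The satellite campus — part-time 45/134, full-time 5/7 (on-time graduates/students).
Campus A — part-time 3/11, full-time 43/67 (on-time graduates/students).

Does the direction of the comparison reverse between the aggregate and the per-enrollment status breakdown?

Part-time: the satellite campus 45/134 = 33.6%, Campus A 3/11 = 27.3% → the satellite campus
Full-time: the satellite campus 5/7 = 71.4%, Campus A 43/67 = 64.2% → the satellite campus
Overall: the satellite campus 50/141 = 35.5%, Campus A 46/78 = 59.0% → Campus A
The satellite campus wins each enrollment group but Campus A wins overall — the comparison reverses. The satellite campus's students skew toward part-time, which has a lower base rate.

Yes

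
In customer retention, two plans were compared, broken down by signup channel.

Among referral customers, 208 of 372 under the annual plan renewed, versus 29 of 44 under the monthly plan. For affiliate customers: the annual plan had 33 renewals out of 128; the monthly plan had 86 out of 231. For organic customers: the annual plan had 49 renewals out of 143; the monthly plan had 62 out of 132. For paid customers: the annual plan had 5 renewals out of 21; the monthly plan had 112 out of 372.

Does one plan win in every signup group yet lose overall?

Referral: the annual plan 208/372 = 55.9%, the monthly plan 29/44 = 65.9% → the monthly plan
Affiliate: the annual plan 33/128 = 25.8%, the monthly plan 86/231 = 37.2% → the monthly plan
Organic: the annual plan 49/143 = 34.3%, the monthly plan 62/132 = 47.0% → the monthly plan
Paid: the annual plan 5/21 = 23.8%, the monthly plan 112/372 = 30.1% → the monthly plan
Overall: the annual plan 295/664 = 44.4%, the monthly plan 289/779 = 37.1% → the annual plan
The monthly plan wins each signup group but the annual plan wins overall — the comparison reverses. The monthly plan's customers skew toward paid, which has a lower base rate.

Yes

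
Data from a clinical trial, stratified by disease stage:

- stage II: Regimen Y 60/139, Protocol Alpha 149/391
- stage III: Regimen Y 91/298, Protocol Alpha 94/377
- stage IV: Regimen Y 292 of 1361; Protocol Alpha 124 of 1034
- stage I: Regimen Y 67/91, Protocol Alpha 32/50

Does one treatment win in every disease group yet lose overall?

No

Stage II: Regimen Y 60/139 = 43.2%, Protocol Alpha 149/391 = 38.1% → Regimen Y
Stage III: Regimen Y 91/298 = 30.5%, Protocol Alpha 94/377 = 24.9% → Regimen Y
Stage IV: Regimen Y 292/1361 = 21.5%, Protocol Alpha 124/1034 = 12.0% → Regimen Y
Stage I: Regimen Y 67/91 = 73.6%, Protocol Alpha 32/50 = 64.0% → Regimen Y
Overall: Regimen Y 510/1889 = 27.0%, Protocol Alpha 399/1852 = 21.5% → Regimen Y
Regimen Y wins overall and in every disease group — no reversal.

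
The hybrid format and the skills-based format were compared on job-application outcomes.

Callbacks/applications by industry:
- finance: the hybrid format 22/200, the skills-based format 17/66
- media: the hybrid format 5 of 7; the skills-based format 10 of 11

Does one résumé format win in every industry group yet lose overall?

Finance: the hybrid format 22/200 = 11.0%, the skills-based format 17/66 = 25.8% → the skills-based format
Media: the hybrid format 5/7 = 71.4%, the skills-based format 10/11 = 90.9% → the skills-based format
Overall: the hybrid format 27/207 = 13.0%, the skills-based format 27/77 = 35.1% → the skills-based format
The skills-based format wins overall and in every industry group — no reversal.

No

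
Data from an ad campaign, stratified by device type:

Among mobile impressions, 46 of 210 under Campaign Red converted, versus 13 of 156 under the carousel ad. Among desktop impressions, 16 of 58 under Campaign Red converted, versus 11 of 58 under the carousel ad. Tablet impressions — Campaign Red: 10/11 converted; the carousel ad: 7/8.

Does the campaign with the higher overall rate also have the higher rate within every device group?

Mobile: Campaign Red 46/210 = 21.9%, the carousel ad 13/156 = 8.3% → Campaign Red
Desktop: Campaign Red 16/58 = 27.6%, the carousel ad 11/58 = 19.0% → Campaign Red
Tablet: Campaign Red 10/11 = 90.9%, the carousel ad 7/8 = 87.5% → Campaign Red
Overall: Campaign Red 72/279 = 25.8%, the carousel ad 31/222 = 14.0% → Campaign Red
Campaign Red wins overall and in every device group — no reversal.

Yes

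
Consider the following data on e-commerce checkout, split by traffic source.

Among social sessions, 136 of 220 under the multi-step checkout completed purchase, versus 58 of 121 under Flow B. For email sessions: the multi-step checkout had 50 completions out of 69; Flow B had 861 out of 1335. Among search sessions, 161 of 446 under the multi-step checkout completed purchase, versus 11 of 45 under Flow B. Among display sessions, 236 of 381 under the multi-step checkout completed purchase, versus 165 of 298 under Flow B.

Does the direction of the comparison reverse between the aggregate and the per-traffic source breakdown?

Social: the multi-step checkout 136/220 = 61.8%, Flow B 58/121 = 47.9% → the multi-step checkout
Email: the multi-step checkout 50/69 = 72.5%, Flow B 861/1335 = 64.5% → the multi-step checkout
Search: the multi-step checkout 161/446 = 36.1%, Flow B 11/45 = 24.4% → the multi-step checkout
Display: the multi-step checkout 236/381 = 61.9%, Flow B 165/298 = 55.4% → the multi-step checkout
Overall: the multi-step checkout 583/1116 = 52.2%, Flow B 1095/1799 = 60.9% → Flow B
The multi-step checkout wins each traffic group but Flow B wins overall — the comparison reverses. The multi-step checkout's sessions skew toward search, which has a lower base rate.

Yes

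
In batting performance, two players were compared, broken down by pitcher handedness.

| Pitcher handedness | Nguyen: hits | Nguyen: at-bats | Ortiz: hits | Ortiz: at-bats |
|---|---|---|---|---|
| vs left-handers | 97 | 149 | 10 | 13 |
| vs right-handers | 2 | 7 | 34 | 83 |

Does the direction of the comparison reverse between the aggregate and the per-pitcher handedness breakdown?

Vs left-handers: Nguyen 97/149 = 65.1%, Ortiz 10/13 = 76.9% → Ortiz
Vs right-handers: Nguyen 2/7 = 28.6%, Ortiz 34/83 = 41.0% → Ortiz
Overall: Nguyen 99/156 = 63.5%, Ortiz 44/96 = 45.8% → Nguyen
Ortiz wins each pitcher group but Nguyen wins overall — the comparison reverses. Ortiz's at-bats skew toward vs right-handers, which has a lower base rate.

Yes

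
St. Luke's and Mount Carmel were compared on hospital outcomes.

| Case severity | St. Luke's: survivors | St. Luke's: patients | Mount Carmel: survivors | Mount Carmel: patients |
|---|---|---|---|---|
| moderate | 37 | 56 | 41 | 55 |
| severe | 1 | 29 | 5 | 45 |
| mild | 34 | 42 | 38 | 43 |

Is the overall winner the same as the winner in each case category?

Yes

Moderate: St. Luke's 37/56 = 66.1%, Mount Carmel 41/55 = 74.5% → Mount Carmel
Severe: St. Luke's 1/29 = 3.4%, Mount Carmel 5/45 = 11.1% → Mount Carmel
Mild: St. Luke's 34/42 = 81.0%, Mount Carmel 38/43 = 88.4% → Mount Carmel
Overall: St. Luke's 72/127 = 56.7%, Mount Carmel 84/143 = 58.7% → Mount Carmel
Mount Carmel wins overall and in every case group — no reversal.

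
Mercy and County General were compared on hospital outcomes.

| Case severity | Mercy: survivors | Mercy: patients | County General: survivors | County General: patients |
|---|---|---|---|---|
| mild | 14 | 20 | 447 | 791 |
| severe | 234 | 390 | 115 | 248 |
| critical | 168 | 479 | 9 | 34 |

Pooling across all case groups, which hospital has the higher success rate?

County General

Mild: Mercy 14/20 = 70.0%, County General 447/791 = 56.5% → Mercy
Severe: Mercy 234/390 = 60.0%, County General 115/248 = 46.4% → Mercy
Critical: Mercy 168/479 = 35.1%, County General 9/34 = 26.5% → Mercy
Overall: Mercy 416/889 = 46.8%, County General 571/1073 = 53.2% → County General
(Mercy wins every case group but County General wins overall — Mercy's patients skew toward the low-rate critical group.)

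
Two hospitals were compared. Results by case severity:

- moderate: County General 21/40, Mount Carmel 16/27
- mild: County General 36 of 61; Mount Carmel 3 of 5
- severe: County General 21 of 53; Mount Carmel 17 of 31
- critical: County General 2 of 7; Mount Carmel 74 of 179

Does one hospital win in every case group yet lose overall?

Moderate: County General 21/40 = 52.5%, Mount Carmel 16/27 = 59.3% → Mount Carmel
Mild: County General 36/61 = 59.0%, Mount Carmel 3/5 = 60.0% → Mount Carmel
Severe: County General 21/53 = 39.6%, Mount Carmel 17/31 = 54.8% → Mount Carmel
Critical: County General 2/7 = 28.6%, Mount Carmel 74/179 = 41.3% → Mount Carmel
Overall: County General 80/161 = 49.7%, Mount Carmel 110/242 = 45.5% → County General
Mount Carmel wins each case group but County General wins overall — the comparison reverses. Mount Carmel's patients skew toward critical, which has a lower base rate.

Yes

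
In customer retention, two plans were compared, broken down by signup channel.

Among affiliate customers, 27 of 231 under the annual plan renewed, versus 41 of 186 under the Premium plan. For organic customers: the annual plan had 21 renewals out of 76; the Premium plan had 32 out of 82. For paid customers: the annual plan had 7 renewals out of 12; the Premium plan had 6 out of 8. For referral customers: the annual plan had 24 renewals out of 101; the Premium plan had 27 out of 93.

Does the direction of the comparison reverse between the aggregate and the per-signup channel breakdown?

No

Affiliate: the annual plan 27/231 = 11.7%, the Premium plan 41/186 = 22.0% → the Premium plan
Organic: the annual plan 21/76 = 27.6%, the Premium plan 32/82 = 39.0% → the Premium plan
Paid: the annual plan 7/12 = 58.3%, the Premium plan 6/8 = 75.0% → the Premium plan
Referral: the annual plan 24/101 = 23.8%, the Premium plan 27/93 = 29.0% → the Premium plan
Overall: the annual plan 79/420 = 18.8%, the Premium plan 106/369 = 28.7% → the Premium plan
The Premium plan wins overall and in every signup group — no reversal.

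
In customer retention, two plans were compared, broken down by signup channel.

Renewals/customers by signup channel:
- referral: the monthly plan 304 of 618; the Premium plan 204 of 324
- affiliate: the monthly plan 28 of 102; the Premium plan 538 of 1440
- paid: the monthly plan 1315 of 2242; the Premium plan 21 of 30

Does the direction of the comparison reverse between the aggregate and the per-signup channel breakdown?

Yes

Referral: the monthly plan 304/618 = 49.2%, the Premium plan 204/324 = 63.0% → the Premium plan
Affiliate: the monthly plan 28/102 = 27.5%, the Premium plan 538/1440 = 37.4% → the Premium plan
Paid: the monthly plan 1315/2242 = 58.7%, the Premium plan 21/30 = 70.0% → the Premium plan
Overall: the monthly plan 1647/2962 = 55.6%, the Premium plan 763/1794 = 42.5% → the monthly plan
The Premium plan wins each signup group but the monthly plan wins overall — the comparison reverses. The Premium plan's customers skew toward affiliate, which has a lower base rate.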